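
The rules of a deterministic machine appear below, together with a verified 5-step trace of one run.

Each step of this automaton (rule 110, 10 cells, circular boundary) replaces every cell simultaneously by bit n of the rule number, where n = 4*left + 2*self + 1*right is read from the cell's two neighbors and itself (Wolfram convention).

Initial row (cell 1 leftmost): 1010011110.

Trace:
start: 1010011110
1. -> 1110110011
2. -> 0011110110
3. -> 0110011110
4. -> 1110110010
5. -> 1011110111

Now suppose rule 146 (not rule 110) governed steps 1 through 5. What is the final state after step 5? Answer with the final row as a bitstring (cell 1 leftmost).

(re-executing steps 1..5 under rule 146; state before step 1: 1010011110)
1. -> 0001101100
2. -> 0010000010
3. -> 0101000101
4. -> 0000101000
5. -> 0001000100

0001000100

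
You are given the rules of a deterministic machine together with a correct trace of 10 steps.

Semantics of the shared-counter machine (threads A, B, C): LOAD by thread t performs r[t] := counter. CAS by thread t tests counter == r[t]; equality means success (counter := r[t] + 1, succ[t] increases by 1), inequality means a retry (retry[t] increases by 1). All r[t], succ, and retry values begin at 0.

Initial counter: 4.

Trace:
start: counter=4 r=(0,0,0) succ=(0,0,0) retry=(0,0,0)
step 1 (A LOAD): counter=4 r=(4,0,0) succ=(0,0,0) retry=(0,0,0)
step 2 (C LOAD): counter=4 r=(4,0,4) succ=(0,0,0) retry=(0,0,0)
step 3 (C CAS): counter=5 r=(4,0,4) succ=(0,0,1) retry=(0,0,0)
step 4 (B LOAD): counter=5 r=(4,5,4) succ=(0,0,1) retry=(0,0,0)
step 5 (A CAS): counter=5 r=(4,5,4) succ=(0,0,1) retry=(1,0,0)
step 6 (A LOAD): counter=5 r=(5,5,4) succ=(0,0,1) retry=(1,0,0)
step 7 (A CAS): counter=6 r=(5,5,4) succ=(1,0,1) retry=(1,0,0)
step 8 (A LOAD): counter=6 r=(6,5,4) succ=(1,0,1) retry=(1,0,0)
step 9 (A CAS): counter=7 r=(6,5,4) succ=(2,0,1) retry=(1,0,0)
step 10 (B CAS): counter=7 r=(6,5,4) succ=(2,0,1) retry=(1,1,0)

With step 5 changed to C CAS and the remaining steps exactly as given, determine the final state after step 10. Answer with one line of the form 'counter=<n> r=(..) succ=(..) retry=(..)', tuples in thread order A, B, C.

counter=7 r=(6,5,4) succ=(2,0,1) retry=(0,1,1)

(re-executing from step 5 with the substitution; state before step 5: counter=5 r=(4,5,4) succ=(0,0,1) retry=(0,0,0))
step 5 (C CAS): counter=5 r=(4,5,4) succ=(0,0,1) retry=(0,0,1)
step 6 (A LOAD): counter=5 r=(5,5,4) succ=(0,0,1) retry=(0,0,1)
step 7 (A CAS): counter=6 r=(5,5,4) succ=(1,0,1) retry=(0,0,1)
step 8 (A LOAD): counter=6 r=(6,5,4) succ=(1,0,1) retry=(0,0,1)
step 9 (A CAS): counter=7 r=(6,5,4) succ=(2,0,1) retry=(0,0,1)
step 10 (B CAS): counter=7 r=(6,5,4) succ=(2,0,1) retry=(0,1,1)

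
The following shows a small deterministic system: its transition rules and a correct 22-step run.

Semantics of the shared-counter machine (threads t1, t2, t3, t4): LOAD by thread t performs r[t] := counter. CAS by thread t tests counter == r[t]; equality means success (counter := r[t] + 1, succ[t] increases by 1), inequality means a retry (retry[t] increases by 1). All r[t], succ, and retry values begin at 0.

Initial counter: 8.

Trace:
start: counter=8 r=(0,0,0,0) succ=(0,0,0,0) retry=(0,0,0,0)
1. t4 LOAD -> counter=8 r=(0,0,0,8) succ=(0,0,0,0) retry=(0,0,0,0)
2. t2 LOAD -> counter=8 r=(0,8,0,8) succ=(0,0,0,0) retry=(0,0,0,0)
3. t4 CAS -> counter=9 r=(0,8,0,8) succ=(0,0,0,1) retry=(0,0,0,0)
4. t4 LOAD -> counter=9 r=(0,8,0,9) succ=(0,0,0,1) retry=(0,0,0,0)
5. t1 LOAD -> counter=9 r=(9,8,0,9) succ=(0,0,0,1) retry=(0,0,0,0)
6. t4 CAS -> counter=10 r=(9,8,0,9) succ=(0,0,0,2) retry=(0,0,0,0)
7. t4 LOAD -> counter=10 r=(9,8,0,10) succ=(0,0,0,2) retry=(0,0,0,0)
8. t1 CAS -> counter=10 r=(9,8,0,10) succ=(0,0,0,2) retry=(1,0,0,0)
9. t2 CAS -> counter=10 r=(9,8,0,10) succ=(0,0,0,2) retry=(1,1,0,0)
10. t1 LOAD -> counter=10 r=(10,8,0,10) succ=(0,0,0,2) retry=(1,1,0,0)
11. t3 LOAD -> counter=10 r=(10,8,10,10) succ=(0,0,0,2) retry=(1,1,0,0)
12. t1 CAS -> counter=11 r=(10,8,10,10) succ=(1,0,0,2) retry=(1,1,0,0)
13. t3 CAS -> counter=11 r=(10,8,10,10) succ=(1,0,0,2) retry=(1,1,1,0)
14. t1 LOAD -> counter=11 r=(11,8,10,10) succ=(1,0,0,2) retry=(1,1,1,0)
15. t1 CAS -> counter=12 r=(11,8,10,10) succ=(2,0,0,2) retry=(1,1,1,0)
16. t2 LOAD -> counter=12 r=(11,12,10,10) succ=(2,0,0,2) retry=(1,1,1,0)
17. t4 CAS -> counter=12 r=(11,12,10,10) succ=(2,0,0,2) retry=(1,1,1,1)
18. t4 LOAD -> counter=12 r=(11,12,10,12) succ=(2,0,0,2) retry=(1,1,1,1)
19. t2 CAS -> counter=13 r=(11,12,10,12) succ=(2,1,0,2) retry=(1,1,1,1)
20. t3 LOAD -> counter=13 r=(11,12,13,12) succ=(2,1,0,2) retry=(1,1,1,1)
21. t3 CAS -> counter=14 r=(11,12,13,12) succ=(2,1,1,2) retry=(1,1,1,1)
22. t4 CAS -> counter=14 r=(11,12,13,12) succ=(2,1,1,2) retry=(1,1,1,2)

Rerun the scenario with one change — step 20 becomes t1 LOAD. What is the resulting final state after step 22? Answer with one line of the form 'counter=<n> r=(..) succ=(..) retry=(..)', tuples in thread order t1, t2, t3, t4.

counter=13 r=(13,12,10,12) succ=(2,1,0,2) retry=(1,1,2,2)

(re-executing from step 20 with the substitution; state before step 20: counter=13 r=(11,12,10,12) succ=(2,1,0,2) retry=(1,1,1,1))
20. t1 LOAD -> counter=13 r=(13,12,10,12) succ=(2,1,0,2) retry=(1,1,1,1)
21. t3 CAS -> counter=13 r=(13,12,10,12) succ=(2,1,0,2) retry=(1,1,2,1)
22. t4 CAS -> counter=13 r=(13,12,10,12) succ=(2,1,0,2) retry=(1,1,2,2)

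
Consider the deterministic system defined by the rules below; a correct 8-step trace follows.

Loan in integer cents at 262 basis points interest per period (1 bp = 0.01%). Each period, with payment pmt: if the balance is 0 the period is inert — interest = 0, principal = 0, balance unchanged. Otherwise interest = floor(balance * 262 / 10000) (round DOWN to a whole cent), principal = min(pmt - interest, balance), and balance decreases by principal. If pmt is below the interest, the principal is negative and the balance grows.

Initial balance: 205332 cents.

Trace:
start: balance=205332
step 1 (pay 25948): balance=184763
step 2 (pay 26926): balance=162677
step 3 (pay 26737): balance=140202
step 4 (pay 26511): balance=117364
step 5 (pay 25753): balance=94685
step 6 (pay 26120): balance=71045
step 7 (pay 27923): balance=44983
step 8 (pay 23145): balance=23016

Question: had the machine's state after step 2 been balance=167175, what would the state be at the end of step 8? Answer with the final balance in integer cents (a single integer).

state after step 2 := balance=167175
step 3 (pay 26737): balance=144817
step 4 (pay 26511): balance=122100
step 5 (pay 25753): balance=99546
step 6 (pay 26120): balance=76034
step 7 (pay 27923): balance=50103
step 8 (pay 23145): balance=28270

28270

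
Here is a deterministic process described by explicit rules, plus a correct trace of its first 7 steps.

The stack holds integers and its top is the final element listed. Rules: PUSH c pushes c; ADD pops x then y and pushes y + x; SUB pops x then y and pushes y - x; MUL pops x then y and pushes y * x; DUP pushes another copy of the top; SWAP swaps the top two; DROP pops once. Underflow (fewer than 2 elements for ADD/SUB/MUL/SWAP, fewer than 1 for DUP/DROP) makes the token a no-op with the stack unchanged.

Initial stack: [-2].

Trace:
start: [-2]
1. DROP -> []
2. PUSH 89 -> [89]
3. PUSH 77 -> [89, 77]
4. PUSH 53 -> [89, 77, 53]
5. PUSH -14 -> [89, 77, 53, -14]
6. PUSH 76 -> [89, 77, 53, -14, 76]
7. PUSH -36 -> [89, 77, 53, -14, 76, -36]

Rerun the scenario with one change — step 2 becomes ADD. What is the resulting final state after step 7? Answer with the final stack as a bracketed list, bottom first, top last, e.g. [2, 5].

[77, 53, -14, 76, -36]

(re-executing from step 2 with the substitution; state before step 2: [])
2. ADD -> []
3. PUSH 77 -> [77]
4. PUSH 53 -> [77, 53]
5. PUSH -14 -> [77, 53, -14]
6. PUSH 76 -> [77, 53, -14, 76]
7. PUSH -36 -> [77, 53, -14, 76, -36]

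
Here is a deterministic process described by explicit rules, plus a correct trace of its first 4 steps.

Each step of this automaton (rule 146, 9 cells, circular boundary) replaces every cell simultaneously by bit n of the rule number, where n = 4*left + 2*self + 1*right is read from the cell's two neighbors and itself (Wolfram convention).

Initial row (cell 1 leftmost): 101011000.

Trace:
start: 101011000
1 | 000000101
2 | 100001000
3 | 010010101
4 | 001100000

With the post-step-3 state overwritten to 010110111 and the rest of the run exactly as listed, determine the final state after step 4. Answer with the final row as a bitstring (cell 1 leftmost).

state after step 3 := 010110111
4 | 000000010

000000010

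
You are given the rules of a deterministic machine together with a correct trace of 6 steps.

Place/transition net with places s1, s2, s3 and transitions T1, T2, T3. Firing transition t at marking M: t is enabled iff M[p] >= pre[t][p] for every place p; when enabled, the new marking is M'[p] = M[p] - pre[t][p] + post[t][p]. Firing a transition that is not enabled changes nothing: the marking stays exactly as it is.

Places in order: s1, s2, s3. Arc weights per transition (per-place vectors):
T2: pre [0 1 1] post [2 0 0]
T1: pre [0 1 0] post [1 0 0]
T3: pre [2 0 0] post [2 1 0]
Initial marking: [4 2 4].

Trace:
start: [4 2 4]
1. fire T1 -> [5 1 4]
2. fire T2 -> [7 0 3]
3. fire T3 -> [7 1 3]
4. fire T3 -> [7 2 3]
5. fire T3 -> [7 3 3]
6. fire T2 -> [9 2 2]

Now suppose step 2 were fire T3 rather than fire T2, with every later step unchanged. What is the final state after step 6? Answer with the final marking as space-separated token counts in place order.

7 4 3

(re-executing from step 2 with the substitution; state before step 2: [5 1 4])
2. fire T3 -> [5 2 4]
3. fire T3 -> [5 3 4]
4. fire T3 -> [5 4 4]
5. fire T3 -> [5 5 4]
6. fire T2 -> [7 4 3]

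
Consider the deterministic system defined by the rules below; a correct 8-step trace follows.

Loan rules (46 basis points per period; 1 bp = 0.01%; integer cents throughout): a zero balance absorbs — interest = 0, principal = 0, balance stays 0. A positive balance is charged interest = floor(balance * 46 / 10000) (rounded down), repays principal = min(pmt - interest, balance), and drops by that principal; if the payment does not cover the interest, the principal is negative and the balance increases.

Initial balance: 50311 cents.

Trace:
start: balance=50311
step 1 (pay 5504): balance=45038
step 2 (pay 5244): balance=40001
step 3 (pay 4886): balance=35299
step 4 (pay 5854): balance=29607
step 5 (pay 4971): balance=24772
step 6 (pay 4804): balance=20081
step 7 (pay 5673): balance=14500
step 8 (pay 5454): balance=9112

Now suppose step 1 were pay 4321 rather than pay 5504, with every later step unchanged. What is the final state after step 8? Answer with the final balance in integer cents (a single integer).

(re-executing from step 1 with the substitution; state before step 1: balance=50311)
step 1 (pay 4321): balance=46221
step 2 (pay 5244): balance=41189
step 3 (pay 4886): balance=36492
step 4 (pay 5854): balance=30805
step 5 (pay 4971): balance=25975
step 6 (pay 4804): balance=21290
step 7 (pay 5673): balance=15714
step 8 (pay 5454): balance=10332

10332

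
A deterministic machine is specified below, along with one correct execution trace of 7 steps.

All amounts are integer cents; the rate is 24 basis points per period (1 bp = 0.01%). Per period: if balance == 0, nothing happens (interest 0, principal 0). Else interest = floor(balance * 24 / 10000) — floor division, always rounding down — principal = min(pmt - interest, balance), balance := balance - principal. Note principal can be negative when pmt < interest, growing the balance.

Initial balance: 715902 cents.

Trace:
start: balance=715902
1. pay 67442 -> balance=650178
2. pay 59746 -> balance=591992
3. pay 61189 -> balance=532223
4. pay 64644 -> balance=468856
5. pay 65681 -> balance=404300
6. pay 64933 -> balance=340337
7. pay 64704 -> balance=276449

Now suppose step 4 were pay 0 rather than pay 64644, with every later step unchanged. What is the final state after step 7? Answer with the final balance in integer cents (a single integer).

(re-executing from step 4 with the substitution; state before step 4: balance=532223)
4. pay 0 -> balance=533500
5. pay 65681 -> balance=469099
6. pay 64933 -> balance=405291
7. pay 64704 -> balance=341559

341559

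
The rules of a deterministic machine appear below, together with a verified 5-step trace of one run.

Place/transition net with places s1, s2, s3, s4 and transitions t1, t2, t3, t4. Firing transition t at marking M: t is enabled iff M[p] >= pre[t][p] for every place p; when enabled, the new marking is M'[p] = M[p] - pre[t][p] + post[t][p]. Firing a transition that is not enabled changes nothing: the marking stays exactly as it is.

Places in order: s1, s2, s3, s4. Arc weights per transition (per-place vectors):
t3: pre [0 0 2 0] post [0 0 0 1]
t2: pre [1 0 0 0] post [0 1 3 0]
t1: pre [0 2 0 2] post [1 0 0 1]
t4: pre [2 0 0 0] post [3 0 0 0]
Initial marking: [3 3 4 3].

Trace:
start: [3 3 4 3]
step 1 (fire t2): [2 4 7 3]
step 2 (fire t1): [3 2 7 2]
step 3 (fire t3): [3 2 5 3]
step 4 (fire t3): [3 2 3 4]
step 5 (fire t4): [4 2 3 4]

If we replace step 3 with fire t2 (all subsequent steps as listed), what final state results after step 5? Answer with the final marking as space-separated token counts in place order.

3 3 8 3

(re-executing from step 3 with the substitution; state before step 3: [3 2 7 2])
step 3 (fire t2): [2 3 10 2]
step 4 (fire t3): [2 3 8 3]
step 5 (fire t4): [3 3 8 3]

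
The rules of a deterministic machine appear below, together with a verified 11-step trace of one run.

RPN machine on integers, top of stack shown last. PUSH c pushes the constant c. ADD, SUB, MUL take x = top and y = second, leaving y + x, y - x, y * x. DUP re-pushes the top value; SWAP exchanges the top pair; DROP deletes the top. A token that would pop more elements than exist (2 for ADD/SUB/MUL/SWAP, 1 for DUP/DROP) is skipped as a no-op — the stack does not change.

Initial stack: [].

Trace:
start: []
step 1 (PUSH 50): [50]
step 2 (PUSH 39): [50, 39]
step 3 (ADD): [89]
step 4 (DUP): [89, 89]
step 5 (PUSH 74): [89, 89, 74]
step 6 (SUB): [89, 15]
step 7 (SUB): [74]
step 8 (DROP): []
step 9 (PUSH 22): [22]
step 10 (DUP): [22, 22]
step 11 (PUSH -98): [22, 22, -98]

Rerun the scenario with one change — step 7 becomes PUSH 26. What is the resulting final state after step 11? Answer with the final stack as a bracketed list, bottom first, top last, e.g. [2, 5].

[89, 15, 22, 22, -98]

(re-executing from step 7 with the substitution; state before step 7: [89, 15])
step 7 (PUSH 26): [89, 15, 26]
step 8 (DROP): [89, 15]
step 9 (PUSH 22): [89, 15, 22]
step 10 (DUP): [89, 15, 22, 22]
step 11 (PUSH -98): [89, 15, 22, 22, -98]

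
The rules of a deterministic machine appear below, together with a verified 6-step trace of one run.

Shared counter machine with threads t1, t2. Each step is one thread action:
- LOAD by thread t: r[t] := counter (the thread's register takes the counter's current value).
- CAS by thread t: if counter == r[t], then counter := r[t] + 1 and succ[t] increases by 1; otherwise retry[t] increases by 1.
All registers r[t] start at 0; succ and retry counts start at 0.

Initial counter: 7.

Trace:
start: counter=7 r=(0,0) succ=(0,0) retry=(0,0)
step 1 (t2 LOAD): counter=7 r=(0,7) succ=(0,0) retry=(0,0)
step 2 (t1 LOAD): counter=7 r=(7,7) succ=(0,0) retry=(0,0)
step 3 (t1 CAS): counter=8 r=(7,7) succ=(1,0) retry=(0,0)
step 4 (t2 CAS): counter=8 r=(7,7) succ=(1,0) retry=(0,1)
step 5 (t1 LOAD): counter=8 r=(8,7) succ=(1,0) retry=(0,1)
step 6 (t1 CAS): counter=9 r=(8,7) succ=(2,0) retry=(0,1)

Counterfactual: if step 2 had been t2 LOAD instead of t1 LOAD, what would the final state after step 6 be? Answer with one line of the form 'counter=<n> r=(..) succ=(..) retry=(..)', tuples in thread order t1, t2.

(re-executing from step 2 with the substitution; state before step 2: counter=7 r=(0,7) succ=(0,0) retry=(0,0))
step 2 (t2 LOAD): counter=7 r=(0,7) succ=(0,0) retry=(0,0)
step 3 (t1 CAS): counter=7 r=(0,7) succ=(0,0) retry=(1,0)
step 4 (t2 CAS): counter=8 r=(0,7) succ=(0,1) retry=(1,0)
step 5 (t1 LOAD): counter=8 r=(8,7) succ=(0,1) retry=(1,0)
step 6 (t1 CAS): counter=9 r=(8,7) succ=(1,1) retry=(1,0)

counter=9 r=(8,7) succ=(1,1) retry=(1,0)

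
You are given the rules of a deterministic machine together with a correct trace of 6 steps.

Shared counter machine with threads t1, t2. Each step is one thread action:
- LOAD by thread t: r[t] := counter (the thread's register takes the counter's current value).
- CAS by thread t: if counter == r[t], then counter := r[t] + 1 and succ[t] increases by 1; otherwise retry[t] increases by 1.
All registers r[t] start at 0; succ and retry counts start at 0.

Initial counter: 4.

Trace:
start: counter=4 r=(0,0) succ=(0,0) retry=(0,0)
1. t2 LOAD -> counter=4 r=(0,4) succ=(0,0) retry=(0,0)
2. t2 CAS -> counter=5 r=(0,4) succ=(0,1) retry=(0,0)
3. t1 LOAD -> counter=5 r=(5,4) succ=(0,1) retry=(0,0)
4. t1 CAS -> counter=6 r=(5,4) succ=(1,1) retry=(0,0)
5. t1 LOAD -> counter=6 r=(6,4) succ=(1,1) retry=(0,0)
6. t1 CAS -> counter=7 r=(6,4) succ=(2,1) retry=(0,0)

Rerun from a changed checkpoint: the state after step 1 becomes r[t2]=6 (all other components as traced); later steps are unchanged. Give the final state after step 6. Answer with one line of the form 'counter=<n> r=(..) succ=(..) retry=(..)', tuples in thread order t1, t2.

state after step 1 := counter=4 r=(0,6) succ=(0,0) retry=(0,0)
2. t2 CAS -> counter=4 r=(0,6) succ=(0,0) retry=(0,1)
3. t1 LOAD -> counter=4 r=(4,6) succ=(0,0) retry=(0,1)
4. t1 CAS -> counter=5 r=(4,6) succ=(1,0) retry=(0,1)
5. t1 LOAD -> counter=5 r=(5,6) succ=(1,0) retry=(0,1)
6. t1 CAS -> counter=6 r=(5,6) succ=(2,0) retry=(0,1)

counter=6 r=(5,6) succ=(2,0) retry=(0,1)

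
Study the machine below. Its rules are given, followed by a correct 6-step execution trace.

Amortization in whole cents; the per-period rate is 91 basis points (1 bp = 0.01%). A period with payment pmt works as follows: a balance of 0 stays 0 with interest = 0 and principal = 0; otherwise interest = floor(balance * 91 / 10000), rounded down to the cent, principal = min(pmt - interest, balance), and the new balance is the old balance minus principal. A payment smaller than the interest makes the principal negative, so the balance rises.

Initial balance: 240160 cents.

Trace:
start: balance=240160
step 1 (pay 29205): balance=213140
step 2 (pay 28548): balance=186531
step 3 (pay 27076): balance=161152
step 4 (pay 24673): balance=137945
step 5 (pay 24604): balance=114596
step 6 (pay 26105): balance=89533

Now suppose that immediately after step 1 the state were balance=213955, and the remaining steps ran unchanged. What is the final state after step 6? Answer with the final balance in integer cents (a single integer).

state after step 1 := balance=213955
step 2 (pay 28548): balance=187353
step 3 (pay 27076): balance=161981
step 4 (pay 24673): balance=138782
step 5 (pay 24604): balance=115440
step 6 (pay 26105): balance=90385

90385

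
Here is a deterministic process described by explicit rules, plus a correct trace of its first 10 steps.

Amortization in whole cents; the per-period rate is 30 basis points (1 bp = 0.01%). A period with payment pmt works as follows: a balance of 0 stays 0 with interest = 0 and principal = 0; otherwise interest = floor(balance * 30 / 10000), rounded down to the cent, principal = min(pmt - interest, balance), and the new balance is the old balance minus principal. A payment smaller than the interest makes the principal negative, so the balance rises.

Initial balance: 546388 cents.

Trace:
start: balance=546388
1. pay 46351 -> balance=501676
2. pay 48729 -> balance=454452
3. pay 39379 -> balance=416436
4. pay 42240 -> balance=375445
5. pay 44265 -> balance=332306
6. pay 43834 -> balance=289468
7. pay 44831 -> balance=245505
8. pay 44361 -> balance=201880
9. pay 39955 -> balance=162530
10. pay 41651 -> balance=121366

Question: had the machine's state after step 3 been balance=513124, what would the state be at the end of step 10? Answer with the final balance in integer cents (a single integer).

state after step 3 := balance=513124
4. pay 42240 -> balance=472423
5. pay 44265 -> balance=429575
6. pay 43834 -> balance=387029
7. pay 44831 -> balance=343359
8. pay 44361 -> balance=300028
9. pay 39955 -> balance=260973
10. pay 41651 -> balance=220104

220104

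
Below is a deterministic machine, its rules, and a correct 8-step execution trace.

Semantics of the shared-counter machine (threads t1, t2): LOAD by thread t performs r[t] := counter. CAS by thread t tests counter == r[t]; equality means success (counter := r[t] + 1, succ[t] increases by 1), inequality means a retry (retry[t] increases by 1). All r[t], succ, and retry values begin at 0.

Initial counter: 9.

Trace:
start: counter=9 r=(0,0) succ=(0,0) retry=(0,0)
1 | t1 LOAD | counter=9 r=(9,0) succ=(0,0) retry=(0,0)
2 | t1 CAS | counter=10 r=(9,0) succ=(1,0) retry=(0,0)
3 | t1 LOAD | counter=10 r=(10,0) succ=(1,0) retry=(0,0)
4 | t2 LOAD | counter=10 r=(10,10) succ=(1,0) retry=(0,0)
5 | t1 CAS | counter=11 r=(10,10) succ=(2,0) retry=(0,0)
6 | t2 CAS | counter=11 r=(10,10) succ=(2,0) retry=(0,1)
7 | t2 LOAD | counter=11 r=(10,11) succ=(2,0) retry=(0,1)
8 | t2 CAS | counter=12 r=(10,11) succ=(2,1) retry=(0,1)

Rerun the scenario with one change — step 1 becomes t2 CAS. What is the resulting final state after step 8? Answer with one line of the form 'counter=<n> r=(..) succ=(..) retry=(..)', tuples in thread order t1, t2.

(re-executing from step 1 with the substitution; state before step 1: counter=9 r=(0,0) succ=(0,0) retry=(0,0))
1 | t2 CAS | counter=9 r=(0,0) succ=(0,0) retry=(0,1)
2 | t1 CAS | counter=9 r=(0,0) succ=(0,0) retry=(1,1)
3 | t1 LOAD | counter=9 r=(9,0) succ=(0,0) retry=(1,1)
4 | t2 LOAD | counter=9 r=(9,9) succ=(0,0) retry=(1,1)
5 | t1 CAS | counter=10 r=(9,9) succ=(1,0) retry=(1,1)
6 | t2 CAS | counter=10 r=(9,9) succ=(1,0) retry=(1,2)
7 | t2 LOAD | counter=10 r=(9,10) succ=(1,0) retry=(1,2)
8 | t2 CAS | counter=11 r=(9,10) succ=(1,1) retry=(1,2)

counter=11 r=(9,10) succ=(1,1) retry=(1,2)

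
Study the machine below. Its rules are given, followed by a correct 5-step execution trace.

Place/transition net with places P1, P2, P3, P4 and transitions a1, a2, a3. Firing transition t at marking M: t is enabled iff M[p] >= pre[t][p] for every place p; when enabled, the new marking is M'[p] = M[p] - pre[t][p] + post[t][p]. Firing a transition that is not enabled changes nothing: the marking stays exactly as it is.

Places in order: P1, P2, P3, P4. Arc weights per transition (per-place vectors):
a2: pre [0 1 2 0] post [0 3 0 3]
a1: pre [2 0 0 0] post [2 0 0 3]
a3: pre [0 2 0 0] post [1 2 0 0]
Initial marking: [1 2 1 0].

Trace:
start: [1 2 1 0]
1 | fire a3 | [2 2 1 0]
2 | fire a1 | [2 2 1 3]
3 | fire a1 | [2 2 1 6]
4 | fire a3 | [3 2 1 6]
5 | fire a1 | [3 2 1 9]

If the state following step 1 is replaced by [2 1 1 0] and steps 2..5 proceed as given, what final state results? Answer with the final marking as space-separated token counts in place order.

2 1 1 9

state after step 1 := [2 1 1 0]
2 | fire a1 | [2 1 1 3]
3 | fire a1 | [2 1 1 6]
4 | fire a3 | [2 1 1 6]
5 | fire a1 | [2 1 1 9]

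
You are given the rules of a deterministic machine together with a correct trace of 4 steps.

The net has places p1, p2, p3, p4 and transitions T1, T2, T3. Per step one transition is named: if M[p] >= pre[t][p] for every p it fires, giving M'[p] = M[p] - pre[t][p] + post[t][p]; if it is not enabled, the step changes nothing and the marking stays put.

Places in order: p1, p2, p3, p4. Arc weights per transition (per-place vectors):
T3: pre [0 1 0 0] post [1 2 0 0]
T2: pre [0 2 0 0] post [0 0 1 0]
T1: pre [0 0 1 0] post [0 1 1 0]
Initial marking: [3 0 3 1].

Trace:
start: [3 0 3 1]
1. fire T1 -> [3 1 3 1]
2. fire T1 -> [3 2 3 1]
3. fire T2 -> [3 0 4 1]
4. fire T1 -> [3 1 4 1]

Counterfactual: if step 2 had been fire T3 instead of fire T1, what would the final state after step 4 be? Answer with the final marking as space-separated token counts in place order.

4 1 4 1

(re-executing from step 2 with the substitution; state before step 2: [3 1 3 1])
2. fire T3 -> [4 2 3 1]
3. fire T2 -> [4 0 4 1]
4. fire T1 -> [4 1 4 1]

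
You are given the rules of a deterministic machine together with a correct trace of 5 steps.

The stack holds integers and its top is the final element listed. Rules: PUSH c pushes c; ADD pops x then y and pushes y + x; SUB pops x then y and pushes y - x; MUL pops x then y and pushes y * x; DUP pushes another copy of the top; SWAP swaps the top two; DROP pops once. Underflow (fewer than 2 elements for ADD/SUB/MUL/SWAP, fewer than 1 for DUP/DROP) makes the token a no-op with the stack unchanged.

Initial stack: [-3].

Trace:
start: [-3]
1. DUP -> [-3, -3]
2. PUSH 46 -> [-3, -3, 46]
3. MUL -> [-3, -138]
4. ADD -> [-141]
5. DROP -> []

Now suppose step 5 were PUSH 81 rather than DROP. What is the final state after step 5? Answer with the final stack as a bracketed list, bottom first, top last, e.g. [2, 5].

[-141, 81]

(re-executing from step 5 with the substitution; state before step 5: [-141])
5. PUSH 81 -> [-141, 81]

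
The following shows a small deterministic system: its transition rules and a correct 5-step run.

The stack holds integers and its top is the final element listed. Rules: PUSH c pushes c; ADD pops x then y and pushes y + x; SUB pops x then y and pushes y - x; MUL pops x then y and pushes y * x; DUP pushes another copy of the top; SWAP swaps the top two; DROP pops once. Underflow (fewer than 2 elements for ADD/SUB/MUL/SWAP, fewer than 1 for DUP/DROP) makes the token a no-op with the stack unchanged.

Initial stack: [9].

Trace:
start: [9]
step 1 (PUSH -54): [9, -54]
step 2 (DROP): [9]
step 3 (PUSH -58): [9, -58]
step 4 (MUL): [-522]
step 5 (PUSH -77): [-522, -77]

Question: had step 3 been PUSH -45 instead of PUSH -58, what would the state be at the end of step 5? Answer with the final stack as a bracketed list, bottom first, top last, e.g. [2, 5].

(re-executing from step 3 with the substitution; state before step 3: [9])
step 3 (PUSH -45): [9, -45]
step 4 (MUL): [-405]
step 5 (PUSH -77): [-405, -77]

[-405, -77]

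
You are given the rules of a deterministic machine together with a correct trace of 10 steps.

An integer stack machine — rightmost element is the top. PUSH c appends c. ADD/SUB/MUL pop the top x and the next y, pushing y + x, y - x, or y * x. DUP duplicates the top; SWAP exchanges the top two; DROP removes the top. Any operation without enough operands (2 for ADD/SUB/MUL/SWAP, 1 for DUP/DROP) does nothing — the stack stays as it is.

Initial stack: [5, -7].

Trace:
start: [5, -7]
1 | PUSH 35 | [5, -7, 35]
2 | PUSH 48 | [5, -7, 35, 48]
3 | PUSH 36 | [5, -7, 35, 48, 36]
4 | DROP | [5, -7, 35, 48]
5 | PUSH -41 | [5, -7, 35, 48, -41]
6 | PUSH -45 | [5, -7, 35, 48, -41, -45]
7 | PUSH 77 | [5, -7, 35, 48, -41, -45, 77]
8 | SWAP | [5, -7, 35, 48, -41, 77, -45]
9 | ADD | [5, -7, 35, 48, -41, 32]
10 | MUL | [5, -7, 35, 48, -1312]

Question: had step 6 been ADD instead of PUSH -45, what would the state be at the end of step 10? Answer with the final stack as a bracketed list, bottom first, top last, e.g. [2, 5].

(re-executing from step 6 with the substitution; state before step 6: [5, -7, 35, 48, -41])
6 | ADD | [5, -7, 35, 7]
7 | PUSH 77 | [5, -7, 35, 7, 77]
8 | SWAP | [5, -7, 35, 77, 7]
9 | ADD | [5, -7, 35, 84]
10 | MUL | [5, -7, 2940]

[5, -7, 2940]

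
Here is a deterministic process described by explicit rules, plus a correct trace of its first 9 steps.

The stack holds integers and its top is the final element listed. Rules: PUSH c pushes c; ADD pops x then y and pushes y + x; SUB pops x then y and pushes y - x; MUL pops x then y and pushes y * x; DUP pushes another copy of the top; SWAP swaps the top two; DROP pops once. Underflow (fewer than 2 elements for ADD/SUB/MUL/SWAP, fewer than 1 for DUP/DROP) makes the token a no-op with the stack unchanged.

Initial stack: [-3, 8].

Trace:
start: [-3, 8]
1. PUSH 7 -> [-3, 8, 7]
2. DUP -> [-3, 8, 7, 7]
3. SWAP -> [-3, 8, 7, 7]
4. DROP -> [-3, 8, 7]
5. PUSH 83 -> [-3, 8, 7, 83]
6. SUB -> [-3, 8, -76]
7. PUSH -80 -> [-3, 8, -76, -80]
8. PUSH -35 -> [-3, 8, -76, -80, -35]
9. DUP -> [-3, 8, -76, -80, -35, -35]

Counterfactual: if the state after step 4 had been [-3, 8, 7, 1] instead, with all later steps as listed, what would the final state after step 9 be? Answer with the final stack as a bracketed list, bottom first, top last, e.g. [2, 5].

[-3, 8, 7, -82, -80, -35, -35]

state after step 4 := [-3, 8, 7, 1]
5. PUSH 83 -> [-3, 8, 7, 1, 83]
6. SUB -> [-3, 8, 7, -82]
7. PUSH -80 -> [-3, 8, 7, -82, -80]
8. PUSH -35 -> [-3, 8, 7, -82, -80, -35]
9. DUP -> [-3, 8, 7, -82, -80, -35, -35]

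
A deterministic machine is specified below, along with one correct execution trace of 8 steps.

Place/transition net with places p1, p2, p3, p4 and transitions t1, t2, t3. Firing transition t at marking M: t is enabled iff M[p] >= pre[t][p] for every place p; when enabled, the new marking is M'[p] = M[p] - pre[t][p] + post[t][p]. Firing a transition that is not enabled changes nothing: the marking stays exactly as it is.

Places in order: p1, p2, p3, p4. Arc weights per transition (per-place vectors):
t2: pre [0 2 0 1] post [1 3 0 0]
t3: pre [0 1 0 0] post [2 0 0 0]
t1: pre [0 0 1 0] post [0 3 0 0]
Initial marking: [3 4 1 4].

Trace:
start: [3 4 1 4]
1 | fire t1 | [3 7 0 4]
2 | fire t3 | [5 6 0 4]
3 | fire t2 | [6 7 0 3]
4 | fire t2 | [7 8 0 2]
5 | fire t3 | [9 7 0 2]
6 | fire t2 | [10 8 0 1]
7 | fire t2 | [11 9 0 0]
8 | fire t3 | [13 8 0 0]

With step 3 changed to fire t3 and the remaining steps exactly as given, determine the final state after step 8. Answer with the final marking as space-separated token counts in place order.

(re-executing from step 3 with the substitution; state before step 3: [5 6 0 4])
3 | fire t3 | [7 5 0 4]
4 | fire t2 | [8 6 0 3]
5 | fire t3 | [10 5 0 3]
6 | fire t2 | [11 6 0 2]
7 | fire t2 | [12 7 0 1]
8 | fire t3 | [14 6 0 1]

14 6 0 1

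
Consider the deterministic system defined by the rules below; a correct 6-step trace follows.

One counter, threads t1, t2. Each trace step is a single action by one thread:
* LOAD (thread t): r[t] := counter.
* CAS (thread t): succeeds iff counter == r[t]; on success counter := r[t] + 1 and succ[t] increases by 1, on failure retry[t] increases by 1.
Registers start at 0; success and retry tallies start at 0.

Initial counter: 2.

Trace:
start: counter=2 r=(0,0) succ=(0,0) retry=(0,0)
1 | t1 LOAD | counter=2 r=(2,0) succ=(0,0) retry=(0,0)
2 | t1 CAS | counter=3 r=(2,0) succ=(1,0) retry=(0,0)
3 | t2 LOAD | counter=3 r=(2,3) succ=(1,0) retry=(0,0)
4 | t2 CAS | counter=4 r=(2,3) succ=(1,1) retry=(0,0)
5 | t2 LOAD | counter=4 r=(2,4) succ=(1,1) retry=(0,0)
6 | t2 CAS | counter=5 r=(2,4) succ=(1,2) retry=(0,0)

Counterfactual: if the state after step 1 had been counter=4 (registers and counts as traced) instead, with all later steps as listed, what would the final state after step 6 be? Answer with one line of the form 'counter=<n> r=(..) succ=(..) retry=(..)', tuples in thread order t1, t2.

state after step 1 := counter=4 r=(2,0) succ=(0,0) retry=(0,0)
2 | t1 CAS | counter=4 r=(2,0) succ=(0,0) retry=(1,0)
3 | t2 LOAD | counter=4 r=(2,4) succ=(0,0) retry=(1,0)
4 | t2 CAS | counter=5 r=(2,4) succ=(0,1) retry=(1,0)
5 | t2 LOAD | counter=5 r=(2,5) succ=(0,1) retry=(1,0)
6 | t2 CAS | counter=6 r=(2,5) succ=(0,2) retry=(1,0)

counter=6 r=(2,5) succ=(0,2) retry=(1,0)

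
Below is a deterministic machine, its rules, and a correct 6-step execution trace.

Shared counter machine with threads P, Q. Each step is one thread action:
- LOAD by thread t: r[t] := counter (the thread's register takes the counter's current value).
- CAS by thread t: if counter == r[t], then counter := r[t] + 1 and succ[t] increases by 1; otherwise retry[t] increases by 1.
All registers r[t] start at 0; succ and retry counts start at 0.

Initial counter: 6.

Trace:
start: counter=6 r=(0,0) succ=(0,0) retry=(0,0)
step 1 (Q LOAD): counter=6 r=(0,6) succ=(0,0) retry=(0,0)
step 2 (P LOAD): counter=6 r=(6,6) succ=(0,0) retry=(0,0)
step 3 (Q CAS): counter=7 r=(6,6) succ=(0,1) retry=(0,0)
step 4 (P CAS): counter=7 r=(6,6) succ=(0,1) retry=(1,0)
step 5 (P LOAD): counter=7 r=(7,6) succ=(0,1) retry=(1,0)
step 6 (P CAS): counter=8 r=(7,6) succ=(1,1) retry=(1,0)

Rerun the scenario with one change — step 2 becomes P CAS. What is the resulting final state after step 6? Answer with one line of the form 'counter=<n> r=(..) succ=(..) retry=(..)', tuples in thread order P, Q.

counter=8 r=(7,6) succ=(1,1) retry=(2,0)

(re-executing from step 2 with the substitution; state before step 2: counter=6 r=(0,6) succ=(0,0) retry=(0,0))
step 2 (P CAS): counter=6 r=(0,6) succ=(0,0) retry=(1,0)
step 3 (Q CAS): counter=7 r=(0,6) succ=(0,1) retry=(1,0)
step 4 (P CAS): counter=7 r=(0,6) succ=(0,1) retry=(2,0)
step 5 (P LOAD): counter=7 r=(7,6) succ=(0,1) retry=(2,0)
step 6 (P CAS): counter=8 r=(7,6) succ=(1,1) retry=(2,0)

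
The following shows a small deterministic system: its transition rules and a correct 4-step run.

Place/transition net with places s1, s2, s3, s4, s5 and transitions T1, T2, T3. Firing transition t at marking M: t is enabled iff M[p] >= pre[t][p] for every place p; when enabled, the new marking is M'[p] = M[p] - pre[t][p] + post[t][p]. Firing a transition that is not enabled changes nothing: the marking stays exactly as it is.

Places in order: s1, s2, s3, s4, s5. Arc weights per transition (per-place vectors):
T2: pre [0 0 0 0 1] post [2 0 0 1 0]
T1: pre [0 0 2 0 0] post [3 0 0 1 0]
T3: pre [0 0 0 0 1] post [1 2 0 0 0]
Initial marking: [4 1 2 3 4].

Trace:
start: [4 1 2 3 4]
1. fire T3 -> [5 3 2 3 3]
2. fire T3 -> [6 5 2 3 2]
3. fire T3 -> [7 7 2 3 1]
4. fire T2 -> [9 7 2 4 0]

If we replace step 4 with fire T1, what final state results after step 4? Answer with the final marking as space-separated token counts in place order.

(re-executing from step 4 with the substitution; state before step 4: [7 7 2 3 1])
4. fire T1 -> [10 7 0 4 1]

10 7 0 4 1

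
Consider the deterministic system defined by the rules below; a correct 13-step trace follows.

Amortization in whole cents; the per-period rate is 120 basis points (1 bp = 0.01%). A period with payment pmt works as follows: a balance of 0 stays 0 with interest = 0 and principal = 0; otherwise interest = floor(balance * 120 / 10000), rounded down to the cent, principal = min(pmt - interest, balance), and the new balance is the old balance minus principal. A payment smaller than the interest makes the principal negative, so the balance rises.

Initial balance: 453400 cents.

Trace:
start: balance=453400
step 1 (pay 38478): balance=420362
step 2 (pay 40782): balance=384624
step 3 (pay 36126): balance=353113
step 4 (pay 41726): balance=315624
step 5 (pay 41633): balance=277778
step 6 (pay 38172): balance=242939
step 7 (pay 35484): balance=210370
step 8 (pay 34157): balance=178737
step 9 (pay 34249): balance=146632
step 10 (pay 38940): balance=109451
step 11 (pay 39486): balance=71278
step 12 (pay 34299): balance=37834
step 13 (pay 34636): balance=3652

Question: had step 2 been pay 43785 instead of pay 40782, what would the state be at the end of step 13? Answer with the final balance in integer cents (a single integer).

(re-executing from step 2 with the substitution; state before step 2: balance=420362)
step 2 (pay 43785): balance=381621
step 3 (pay 36126): balance=350074
step 4 (pay 41726): balance=312548
step 5 (pay 41633): balance=274665
step 6 (pay 38172): balance=239788
step 7 (pay 35484): balance=207181
step 8 (pay 34157): balance=175510
step 9 (pay 34249): balance=143367
step 10 (pay 38940): balance=106147
step 11 (pay 39486): balance=67934
step 12 (pay 34299): balance=34450
step 13 (pay 34636): balance=227

227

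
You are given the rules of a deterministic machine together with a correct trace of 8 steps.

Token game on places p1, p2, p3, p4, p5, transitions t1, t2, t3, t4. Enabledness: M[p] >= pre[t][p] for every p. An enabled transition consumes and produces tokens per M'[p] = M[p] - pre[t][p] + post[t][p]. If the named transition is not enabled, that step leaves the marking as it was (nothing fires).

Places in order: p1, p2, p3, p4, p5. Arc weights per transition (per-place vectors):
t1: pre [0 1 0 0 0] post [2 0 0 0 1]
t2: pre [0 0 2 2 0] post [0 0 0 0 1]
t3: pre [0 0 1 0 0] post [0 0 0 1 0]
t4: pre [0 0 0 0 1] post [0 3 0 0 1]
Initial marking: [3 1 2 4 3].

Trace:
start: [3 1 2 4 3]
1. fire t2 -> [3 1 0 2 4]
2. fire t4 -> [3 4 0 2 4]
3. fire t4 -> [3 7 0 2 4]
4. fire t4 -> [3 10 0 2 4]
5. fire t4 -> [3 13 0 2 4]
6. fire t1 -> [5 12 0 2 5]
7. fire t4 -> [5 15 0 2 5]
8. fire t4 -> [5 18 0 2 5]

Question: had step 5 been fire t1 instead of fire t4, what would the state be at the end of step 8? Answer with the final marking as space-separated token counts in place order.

7 14 0 2 6

(re-executing from step 5 with the substitution; state before step 5: [3 10 0 2 4])
5. fire t1 -> [5 9 0 2 5]
6. fire t1 -> [7 8 0 2 6]
7. fire t4 -> [7 11 0 2 6]
8. fire t4 -> [7 14 0 2 6]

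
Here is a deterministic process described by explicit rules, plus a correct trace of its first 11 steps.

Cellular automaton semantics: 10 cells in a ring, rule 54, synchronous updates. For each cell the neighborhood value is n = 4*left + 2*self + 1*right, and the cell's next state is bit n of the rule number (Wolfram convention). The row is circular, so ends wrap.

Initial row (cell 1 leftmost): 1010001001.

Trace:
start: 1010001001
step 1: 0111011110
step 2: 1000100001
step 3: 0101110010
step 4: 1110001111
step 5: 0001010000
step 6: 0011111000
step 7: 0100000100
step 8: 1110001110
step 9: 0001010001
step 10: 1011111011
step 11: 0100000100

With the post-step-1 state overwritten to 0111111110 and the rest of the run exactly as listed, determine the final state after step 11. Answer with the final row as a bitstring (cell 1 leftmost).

state after step 1 := 0111111110
step 2: 1000000001
step 3: 0100000010
step 4: 1110000111
step 5: 0001001000
step 6: 0011111100
step 7: 0100000010
step 8: 1110000111
step 9: 0001001000
step 10: 0011111100
step 11: 0100000010

0100000010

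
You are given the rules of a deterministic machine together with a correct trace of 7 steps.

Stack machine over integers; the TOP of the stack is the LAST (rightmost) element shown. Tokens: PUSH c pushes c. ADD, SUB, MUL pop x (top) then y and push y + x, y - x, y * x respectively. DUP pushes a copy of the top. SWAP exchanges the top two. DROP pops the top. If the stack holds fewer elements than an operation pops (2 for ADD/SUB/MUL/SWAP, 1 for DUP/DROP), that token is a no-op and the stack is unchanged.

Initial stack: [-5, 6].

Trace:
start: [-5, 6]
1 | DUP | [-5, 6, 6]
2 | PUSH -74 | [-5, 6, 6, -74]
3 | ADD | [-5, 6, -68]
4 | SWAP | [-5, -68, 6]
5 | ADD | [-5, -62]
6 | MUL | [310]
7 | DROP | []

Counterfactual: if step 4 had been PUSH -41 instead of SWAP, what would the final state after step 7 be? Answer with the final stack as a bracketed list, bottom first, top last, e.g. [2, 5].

(re-executing from step 4 with the substitution; state before step 4: [-5, 6, -68])
4 | PUSH -41 | [-5, 6, -68, -41]
5 | ADD | [-5, 6, -109]
6 | MUL | [-5, -654]
7 | DROP | [-5]

[-5]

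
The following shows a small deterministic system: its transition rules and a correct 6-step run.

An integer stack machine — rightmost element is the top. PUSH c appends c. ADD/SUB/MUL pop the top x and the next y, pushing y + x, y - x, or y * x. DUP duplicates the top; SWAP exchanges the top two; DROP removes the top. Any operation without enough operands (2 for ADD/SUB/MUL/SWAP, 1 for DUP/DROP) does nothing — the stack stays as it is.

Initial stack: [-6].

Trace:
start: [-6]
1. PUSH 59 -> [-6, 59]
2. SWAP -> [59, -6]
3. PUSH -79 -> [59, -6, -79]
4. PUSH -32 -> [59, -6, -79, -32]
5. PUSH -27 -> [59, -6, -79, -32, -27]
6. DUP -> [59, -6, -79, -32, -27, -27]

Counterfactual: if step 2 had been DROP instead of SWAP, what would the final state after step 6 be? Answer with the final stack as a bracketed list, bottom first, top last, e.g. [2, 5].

[-6, -79, -32, -27, -27]

(re-executing from step 2 with the substitution; state before step 2: [-6, 59])
2. DROP -> [-6]
3. PUSH -79 -> [-6, -79]
4. PUSH -32 -> [-6, -79, -32]
5. PUSH -27 -> [-6, -79, -32, -27]
6. DUP -> [-6, -79, -32, -27, -27]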